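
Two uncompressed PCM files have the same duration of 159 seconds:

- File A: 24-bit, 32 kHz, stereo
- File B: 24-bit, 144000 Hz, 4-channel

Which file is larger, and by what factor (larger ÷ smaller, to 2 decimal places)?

File B, by a factor of 9.00

File A: 32,000 × 3 × 2 = 192,000 bytes/s.
File B: 144,000 × 3 × 4 = 1,728,000 bytes/s.
File B is larger; ratio = 274,752,000 / 30,528,000 = 9.00.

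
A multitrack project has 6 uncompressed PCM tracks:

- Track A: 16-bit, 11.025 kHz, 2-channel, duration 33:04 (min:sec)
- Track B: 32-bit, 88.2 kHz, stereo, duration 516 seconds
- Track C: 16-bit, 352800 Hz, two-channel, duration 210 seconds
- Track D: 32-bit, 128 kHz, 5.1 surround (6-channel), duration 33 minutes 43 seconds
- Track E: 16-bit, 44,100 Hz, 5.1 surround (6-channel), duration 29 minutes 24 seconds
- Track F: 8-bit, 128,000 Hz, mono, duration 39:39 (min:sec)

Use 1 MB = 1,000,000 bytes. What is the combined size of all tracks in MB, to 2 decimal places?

Track A: 33:04 (min:sec) = 1,984 s; 11,025 × 1,984 × 2 × 2 = 87,494,400 bytes.
Track B: 88,200 × 516 × 4 × 2 = 364,089,600 bytes.
Track C: 352,800 × 210 × 2 × 2 = 296,352,000 bytes.
Track D: 33 minutes 43 seconds = 2,023 s; 128,000 × 2,023 × 4 × 6 = 6,214,656,000 bytes.
Track E: 29 minutes 24 seconds = 1,764 s; 44,100 × 1,764 × 2 × 6 = 933,508,800 bytes.
Track F: 39:39 (min:sec) = 2,379 s; 128,000 × 2,379 × 1 × 1 = 304,512,000 bytes.
Total = 8,200,612,800 bytes = 8200.61 MB.

8200.61 MB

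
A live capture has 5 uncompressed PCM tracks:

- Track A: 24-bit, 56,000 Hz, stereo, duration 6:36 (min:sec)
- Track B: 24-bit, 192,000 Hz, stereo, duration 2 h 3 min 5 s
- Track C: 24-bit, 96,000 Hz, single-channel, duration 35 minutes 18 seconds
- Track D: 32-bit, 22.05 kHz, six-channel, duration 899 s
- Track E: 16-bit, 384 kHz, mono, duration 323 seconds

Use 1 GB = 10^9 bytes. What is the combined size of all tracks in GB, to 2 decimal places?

9.97 GB

Track A: 6:36 (min:sec) = 396 s; 56,000 × 396 × 3 × 2 = 133,056,000 bytes.
Track B: 2 h 3 min 5 s = 7,385 s; 192,000 × 7,385 × 3 × 2 = 8,507,520,000 bytes.
Track C: 35 minutes 18 seconds = 2,118 s; 96,000 × 2,118 × 3 × 1 = 609,984,000 bytes.
Track D: 22,050 × 899 × 4 × 6 = 475,750,800 bytes.
Track E: 384,000 × 323 × 2 × 1 = 248,064,000 bytes.
Total = 9,974,374,800 bytes = 9.97 GB.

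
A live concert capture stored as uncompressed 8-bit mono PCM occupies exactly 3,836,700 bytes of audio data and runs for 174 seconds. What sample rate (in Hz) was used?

22,050 Hz

Bytes = sample_rate × seconds × bytes_per_sample × channels.
sample_rate = 3,836,700 / (174 × 1 × 1) = 3,836,700 / 174 = 22,050 Hz.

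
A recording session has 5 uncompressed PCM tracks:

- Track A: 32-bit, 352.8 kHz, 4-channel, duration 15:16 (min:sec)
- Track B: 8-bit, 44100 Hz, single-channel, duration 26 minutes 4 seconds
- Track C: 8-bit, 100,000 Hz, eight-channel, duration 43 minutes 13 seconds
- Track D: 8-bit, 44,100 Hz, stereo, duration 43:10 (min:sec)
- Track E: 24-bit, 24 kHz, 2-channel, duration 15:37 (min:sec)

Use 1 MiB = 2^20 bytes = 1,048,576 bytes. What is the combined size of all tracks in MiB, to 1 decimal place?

7321.7 MiB

Track A: 15:16 (min:sec) = 916 s; 352,800 × 916 × 4 × 4 = 5,170,636,800 bytes.
Track B: 26 minutes 4 seconds = 1,564 s; 44,100 × 1,564 × 1 × 1 = 68,972,400 bytes.
Track C: 43 minutes 13 seconds = 2,593 s; 100,000 × 2,593 × 1 × 8 = 2,074,400,000 bytes.
Track D: 43:10 (min:sec) = 2,590 s; 44,100 × 2,590 × 1 × 2 = 228,438,000 bytes.
Track E: 15:37 (min:sec) = 937 s; 24,000 × 937 × 3 × 2 = 134,928,000 bytes.
Total = 7,677,375,200 bytes = 7321.7 MiB.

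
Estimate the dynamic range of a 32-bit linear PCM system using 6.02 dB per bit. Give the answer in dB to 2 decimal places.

192.64 dB

32 × 6.02 = 192.64 dB.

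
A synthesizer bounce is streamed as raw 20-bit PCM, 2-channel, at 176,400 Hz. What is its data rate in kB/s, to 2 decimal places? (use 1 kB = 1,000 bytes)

Bit rate = 176,400 × 20 × 2 = 7,056,000 bits/s.
7,056,000 / 8 = 882,000 B/s = 882.00 kB/s.

882.00 kB/s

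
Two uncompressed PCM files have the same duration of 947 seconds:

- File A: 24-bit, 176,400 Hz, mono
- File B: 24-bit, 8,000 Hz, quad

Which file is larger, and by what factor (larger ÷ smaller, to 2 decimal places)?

File A, by a factor of 5.51

File A: 176,400 × 3 × 1 = 529,200 bytes/s.
File B: 8,000 × 3 × 4 = 96,000 bytes/s.
File A is larger; ratio = 501,152,400 / 90,912,000 = 5.51.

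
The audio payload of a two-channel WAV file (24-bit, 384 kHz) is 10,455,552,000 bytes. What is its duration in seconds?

Byte rate = 384,000 × 3 × 2 = 2,304,000 bytes/s.
Duration = 10,455,552,000 / 2,304,000 = 4,538 s.

4,538 seconds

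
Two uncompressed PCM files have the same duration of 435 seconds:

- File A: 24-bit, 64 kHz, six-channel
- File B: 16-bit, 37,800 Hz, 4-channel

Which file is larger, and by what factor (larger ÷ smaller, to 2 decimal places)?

File A: 64,000 × 3 × 6 = 1,152,000 bytes/s.
File B: 37,800 × 2 × 4 = 302,400 bytes/s.
File A is larger; ratio = 501,120,000 / 131,544,000 = 3.81.

File A, by a factor of 3.81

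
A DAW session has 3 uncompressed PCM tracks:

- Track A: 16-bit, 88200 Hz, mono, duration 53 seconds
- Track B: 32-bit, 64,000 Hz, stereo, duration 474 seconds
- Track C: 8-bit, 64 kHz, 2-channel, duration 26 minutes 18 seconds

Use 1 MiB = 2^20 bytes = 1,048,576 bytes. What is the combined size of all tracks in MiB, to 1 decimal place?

Track A: 88,200 × 53 × 2 × 1 = 9,349,200 bytes.
Track B: 64,000 × 474 × 4 × 2 = 242,688,000 bytes.
Track C: 26 minutes 18 seconds = 1,578 s; 64,000 × 1,578 × 1 × 2 = 201,984,000 bytes.
Total = 454,021,200 bytes = 433.0 MiB.

433.0 MiB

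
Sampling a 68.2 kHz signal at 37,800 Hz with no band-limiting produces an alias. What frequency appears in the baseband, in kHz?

7.4 kHz

Nyquist = 37,800/2 = 18,900 Hz; 68,200 Hz exceeds it.
Alias = |68,200 − 2×37,800| = |68,200 − 75,600| = 7,400 Hz = 7.4 kHz.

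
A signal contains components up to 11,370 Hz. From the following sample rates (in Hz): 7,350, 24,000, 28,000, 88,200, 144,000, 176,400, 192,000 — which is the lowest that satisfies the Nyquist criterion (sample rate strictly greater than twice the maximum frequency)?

Need sample rate > 2 × 11,370 = 22,740 Hz.
Lowest listed rate above 22,740 Hz is 24,000 Hz.

24,000 Hz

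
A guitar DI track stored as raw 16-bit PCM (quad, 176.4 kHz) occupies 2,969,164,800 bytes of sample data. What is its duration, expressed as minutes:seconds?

35:04

Byte rate = 176,400 × 2 × 4 = 1,411,200 bytes/s.
Duration = 2,969,164,800 / 1,411,200 = 2,104 s.
2,104 s = 35:04.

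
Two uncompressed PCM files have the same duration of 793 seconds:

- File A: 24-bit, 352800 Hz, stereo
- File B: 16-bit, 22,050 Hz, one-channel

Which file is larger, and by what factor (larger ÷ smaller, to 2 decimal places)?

File A, by a factor of 48.00

File A: 352,800 × 3 × 2 = 2,116,800 bytes/s.
File B: 22,050 × 2 × 1 = 44,100 bytes/s.
File A is larger; ratio = 1,678,622,400 / 34,971,300 = 48.00.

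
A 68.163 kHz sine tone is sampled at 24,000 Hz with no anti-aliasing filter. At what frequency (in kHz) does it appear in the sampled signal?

3.837 kHz

Nyquist = 24,000/2 = 12,000 Hz; 68,163 Hz exceeds it.
Alias = |68,163 − 3×24,000| = |68,163 − 72,000| = 3,837 Hz = 3.837 kHz.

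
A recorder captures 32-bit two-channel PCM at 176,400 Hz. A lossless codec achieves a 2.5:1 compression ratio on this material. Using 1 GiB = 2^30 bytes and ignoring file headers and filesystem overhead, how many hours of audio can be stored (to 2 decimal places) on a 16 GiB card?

Uncompressed byte rate = 176,400 × 4 × 2 = 1,411,200 bytes/s.
After 2.5:1 compression, effective rate ≈ 564480 bytes/s.
Capacity = 16 × 1,073,741,824 = 17,179,869,184 bytes.
17,179,869,184 / effective rate ≈ 30434.86 s → 8.45 hours.

8.45 hours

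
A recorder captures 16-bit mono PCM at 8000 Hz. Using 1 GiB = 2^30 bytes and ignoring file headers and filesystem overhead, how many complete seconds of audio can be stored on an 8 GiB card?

536,870 seconds

Uncompressed byte rate = 8,000 × 2 × 1 = 16,000 bytes/s.
Capacity = 8 × 1,073,741,824 = 8,589,934,592 bytes.
8,589,934,592 / 16,000 ≈ 536870.91 s → 536,870 seconds.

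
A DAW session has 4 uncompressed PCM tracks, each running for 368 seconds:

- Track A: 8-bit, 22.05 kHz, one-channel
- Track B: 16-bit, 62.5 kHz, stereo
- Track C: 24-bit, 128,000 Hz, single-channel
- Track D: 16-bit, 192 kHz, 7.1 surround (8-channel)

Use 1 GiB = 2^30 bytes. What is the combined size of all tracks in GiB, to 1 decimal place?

Track A: 22,050 × 368 × 1 × 1 = 8,114,400 bytes.
Track B: 62,500 × 368 × 2 × 2 = 92,000,000 bytes.
Track C: 128,000 × 368 × 3 × 1 = 141,312,000 bytes.
Track D: 192,000 × 368 × 2 × 8 = 1,130,496,000 bytes.
Total = 1,371,922,400 bytes = 1.3 GiB.

1.3 GiB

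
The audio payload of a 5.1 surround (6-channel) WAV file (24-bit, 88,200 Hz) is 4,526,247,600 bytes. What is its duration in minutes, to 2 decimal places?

47.52 minutes

Byte rate = 88,200 × 3 × 6 = 1,587,600 bytes/s.
Duration = 4,526,247,600 / 1,587,600 = 2,851 s.
2,851 s / 60 = 47.52 minutes.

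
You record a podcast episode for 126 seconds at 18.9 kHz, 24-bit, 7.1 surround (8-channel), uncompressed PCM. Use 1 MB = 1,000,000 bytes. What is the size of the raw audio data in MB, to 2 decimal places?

57.15 MB

Bytes = 18,900 samples/s × 126 s × 3 bytes/sample × 8 ch = 57,153,600 bytes.
57,153,600 / 1,000,000 = 57.15 MB.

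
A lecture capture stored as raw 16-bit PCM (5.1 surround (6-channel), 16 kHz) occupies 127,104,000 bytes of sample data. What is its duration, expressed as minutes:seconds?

Byte rate = 16,000 × 2 × 6 = 192,000 bytes/s.
Duration = 127,104,000 / 192,000 = 662 s.
662 s = 11:02.

11:02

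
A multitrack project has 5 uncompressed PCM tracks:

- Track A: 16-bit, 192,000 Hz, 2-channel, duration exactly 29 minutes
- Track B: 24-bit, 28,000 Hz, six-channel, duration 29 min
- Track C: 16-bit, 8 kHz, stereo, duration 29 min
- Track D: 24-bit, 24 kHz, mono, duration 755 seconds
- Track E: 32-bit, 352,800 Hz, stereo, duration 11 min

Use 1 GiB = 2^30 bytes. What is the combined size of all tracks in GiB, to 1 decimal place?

3.9 GiB

Track A: exactly 29 minutes = 1,740 s; 192,000 × 1,740 × 2 × 2 = 1,336,320,000 bytes.
Track B: 29 min = 1,740 s; 28,000 × 1,740 × 3 × 6 = 876,960,000 bytes.
Track C: 29 min = 1,740 s; 8,000 × 1,740 × 2 × 2 = 55,680,000 bytes.
Track D: 24,000 × 755 × 3 × 1 = 54,360,000 bytes.
Track E: 11 min = 660 s; 352,800 × 660 × 4 × 2 = 1,862,784,000 bytes.
Total = 4,186,104,000 bytes = 3.9 GiB.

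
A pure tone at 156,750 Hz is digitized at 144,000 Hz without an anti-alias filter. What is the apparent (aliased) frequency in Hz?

12,750 Hz

Nyquist = 144,000/2 = 72,000 Hz; 156,750 Hz exceeds it.
Alias = |156,750 − 1×144,000| = |156,750 − 144,000| = 12,750 Hz.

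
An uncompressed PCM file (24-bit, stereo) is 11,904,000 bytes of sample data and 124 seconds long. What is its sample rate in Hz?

Bytes = sample_rate × seconds × bytes_per_sample × channels.
sample_rate = 11,904,000 / (124 × 3 × 2) = 11,904,000 / 744 = 16,000 Hz.

16,000 Hz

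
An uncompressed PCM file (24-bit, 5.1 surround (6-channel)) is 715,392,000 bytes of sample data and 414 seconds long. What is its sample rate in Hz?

96,000 Hz

Bytes = sample_rate × seconds × bytes_per_sample × channels.
sample_rate = 715,392,000 / (414 × 3 × 6) = 715,392,000 / 7,452 = 96,000 Hz.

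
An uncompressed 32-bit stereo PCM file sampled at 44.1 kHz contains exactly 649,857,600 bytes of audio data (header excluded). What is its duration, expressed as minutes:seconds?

Byte rate = 44,100 × 4 × 2 = 352,800 bytes/s.
Duration = 649,857,600 / 352,800 = 1,842 s.
1,842 s = 30:42.

30:42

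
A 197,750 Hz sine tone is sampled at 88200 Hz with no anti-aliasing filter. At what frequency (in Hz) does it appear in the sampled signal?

21,350 Hz

Nyquist = 88,200/2 = 44,100 Hz; 197,750 Hz exceeds it.
Alias = |197,750 − 2×88,200| = |197,750 − 176,400| = 21,350 Hz.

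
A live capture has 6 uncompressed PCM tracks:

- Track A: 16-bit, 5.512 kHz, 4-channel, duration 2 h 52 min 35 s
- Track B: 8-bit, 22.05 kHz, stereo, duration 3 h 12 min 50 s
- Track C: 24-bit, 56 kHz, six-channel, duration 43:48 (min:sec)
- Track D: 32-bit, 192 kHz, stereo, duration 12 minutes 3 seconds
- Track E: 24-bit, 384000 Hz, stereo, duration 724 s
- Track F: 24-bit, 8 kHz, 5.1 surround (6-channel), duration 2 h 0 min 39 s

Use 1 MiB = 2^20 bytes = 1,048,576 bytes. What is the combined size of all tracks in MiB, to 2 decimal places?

Track A: 2 h 52 min 35 s = 10,355 s; 5,512 × 10,355 × 2 × 4 = 456,614,080 bytes.
Track B: 3 h 12 min 50 s = 11,570 s; 22,050 × 11,570 × 1 × 2 = 510,237,000 bytes.
Track C: 43:48 (min:sec) = 2,628 s; 56,000 × 2,628 × 3 × 6 = 2,649,024,000 bytes.
Track D: 12 minutes 3 seconds = 723 s; 192,000 × 723 × 4 × 2 = 1,110,528,000 bytes.
Track E: 384,000 × 724 × 3 × 2 = 1,668,096,000 bytes.
Track F: 2 h 0 min 39 s = 7,239 s; 8,000 × 7,239 × 3 × 6 = 1,042,416,000 bytes.
Total = 7,436,915,080 bytes = 7092.39 MiB.

7092.39 MiB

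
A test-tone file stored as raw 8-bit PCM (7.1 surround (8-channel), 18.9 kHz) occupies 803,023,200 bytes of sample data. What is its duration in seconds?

Byte rate = 18,900 × 1 × 8 = 151,200 bytes/s.
Duration = 803,023,200 / 151,200 = 5,311 s.

5,311 seconds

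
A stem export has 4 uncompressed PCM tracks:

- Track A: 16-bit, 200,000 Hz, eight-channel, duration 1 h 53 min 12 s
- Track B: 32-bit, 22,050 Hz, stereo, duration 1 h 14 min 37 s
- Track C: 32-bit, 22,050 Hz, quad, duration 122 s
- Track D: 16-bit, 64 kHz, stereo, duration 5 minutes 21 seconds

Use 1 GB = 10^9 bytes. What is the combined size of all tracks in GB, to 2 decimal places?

Track A: 1 h 53 min 12 s = 6,792 s; 200,000 × 6,792 × 2 × 8 = 21,734,400,000 bytes.
Track B: 1 h 14 min 37 s = 4,477 s; 22,050 × 4,477 × 4 × 2 = 789,742,800 bytes.
Track C: 22,050 × 122 × 4 × 4 = 43,041,600 bytes.
Track D: 5 minutes 21 seconds = 321 s; 64,000 × 321 × 2 × 2 = 82,176,000 bytes.
Total = 22,649,360,400 bytes = 22.65 GB.

22.65 GB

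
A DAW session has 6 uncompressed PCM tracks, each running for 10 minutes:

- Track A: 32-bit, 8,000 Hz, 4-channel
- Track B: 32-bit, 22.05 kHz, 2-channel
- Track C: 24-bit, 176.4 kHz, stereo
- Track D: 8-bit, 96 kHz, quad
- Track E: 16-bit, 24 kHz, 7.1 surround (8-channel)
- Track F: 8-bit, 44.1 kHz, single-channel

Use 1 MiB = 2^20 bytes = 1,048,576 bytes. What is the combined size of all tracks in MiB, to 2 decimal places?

10 minutes = 600 s.
Track A: 8,000 × 600 × 4 × 4 = 76,800,000 bytes.
Track B: 22,050 × 600 × 4 × 2 = 105,840,000 bytes.
Track C: 176,400 × 600 × 3 × 2 = 635,040,000 bytes.
Track D: 96,000 × 600 × 1 × 4 = 230,400,000 bytes.
Track E: 24,000 × 600 × 2 × 8 = 230,400,000 bytes.
Track F: 44,100 × 600 × 1 × 1 = 26,460,000 bytes.
Total = 1,304,940,000 bytes = 1244.49 MiB.

1244.49 MiB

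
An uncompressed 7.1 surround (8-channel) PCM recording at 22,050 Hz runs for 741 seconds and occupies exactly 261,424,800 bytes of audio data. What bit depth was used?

Bytes per sample = 261,424,800 / (22,050 × 741 × 8) = 261,424,800 / 130,712,400 = 2.
Bit depth = 2 × 8 = 16 bits.

16 bits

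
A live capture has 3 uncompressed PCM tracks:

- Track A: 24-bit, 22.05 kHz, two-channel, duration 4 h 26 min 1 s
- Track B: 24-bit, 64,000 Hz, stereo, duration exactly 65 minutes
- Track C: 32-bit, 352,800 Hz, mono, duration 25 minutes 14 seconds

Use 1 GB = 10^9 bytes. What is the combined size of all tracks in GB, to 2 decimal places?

5.75 GB

Track A: 4 h 26 min 1 s = 15,961 s; 22,050 × 15,961 × 3 × 2 = 2,111,640,300 bytes.
Track B: exactly 65 minutes = 3,900 s; 64,000 × 3,900 × 3 × 2 = 1,497,600,000 bytes.
Track C: 25 minutes 14 seconds = 1,514 s; 352,800 × 1,514 × 4 × 1 = 2,136,556,800 bytes.
Total = 5,745,797,100 bytes = 5.75 GB.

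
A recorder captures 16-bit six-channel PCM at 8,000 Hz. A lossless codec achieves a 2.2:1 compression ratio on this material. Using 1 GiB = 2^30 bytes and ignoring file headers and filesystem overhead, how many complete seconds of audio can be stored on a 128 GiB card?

3,149,642 seconds

Uncompressed byte rate = 8,000 × 2 × 6 = 96,000 bytes/s.
After 2.2:1 compression, effective rate ≈ 43636.36 bytes/s.
Capacity = 128 × 1,073,741,824 = 137,438,953,472 bytes.
137,438,953,472 / effective rate ≈ 3149642.68 s → 3,149,642 seconds.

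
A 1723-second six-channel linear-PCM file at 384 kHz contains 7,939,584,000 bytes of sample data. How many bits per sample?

Bytes per sample = 7,939,584,000 / (384,000 × 1,723 × 6) = 7,939,584,000 / 3,969,792,000 = 2.
Bit depth = 2 × 8 = 16 bits.

16 bits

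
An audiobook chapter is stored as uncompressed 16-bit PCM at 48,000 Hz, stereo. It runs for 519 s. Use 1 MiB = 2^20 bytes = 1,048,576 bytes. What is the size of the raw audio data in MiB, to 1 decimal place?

95.0 MiB

Bytes = 48,000 samples/s × 519 s × 2 bytes/sample × 2 ch = 99,648,000 bytes.
99,648,000 / 1,048,576 = 95.0 MiB.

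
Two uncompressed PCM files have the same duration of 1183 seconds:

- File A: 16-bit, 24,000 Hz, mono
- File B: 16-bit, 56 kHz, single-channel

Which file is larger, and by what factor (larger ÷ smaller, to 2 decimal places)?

File A: 24,000 × 2 × 1 = 48,000 bytes/s.
File B: 56,000 × 2 × 1 = 112,000 bytes/s.
File B is larger; ratio = 132,496,000 / 56,784,000 = 2.33.

File B, by a factor of 2.33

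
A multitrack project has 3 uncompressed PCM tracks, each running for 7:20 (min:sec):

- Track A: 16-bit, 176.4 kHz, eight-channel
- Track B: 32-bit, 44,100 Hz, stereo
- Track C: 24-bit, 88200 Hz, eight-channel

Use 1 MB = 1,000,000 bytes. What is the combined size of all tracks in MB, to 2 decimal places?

7:20 (min:sec) = 440 s.
Track A: 176,400 × 440 × 2 × 8 = 1,241,856,000 bytes.
Track B: 44,100 × 440 × 4 × 2 = 155,232,000 bytes.
Track C: 88,200 × 440 × 3 × 8 = 931,392,000 bytes.
Total = 2,328,480,000 bytes = 2328.48 MB.

2328.48 MB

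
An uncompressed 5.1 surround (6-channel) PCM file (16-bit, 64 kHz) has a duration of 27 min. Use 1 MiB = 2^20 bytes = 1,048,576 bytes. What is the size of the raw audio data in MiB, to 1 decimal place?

1186.5 MiB

Duration = 27 min = 1,620 s.
Bytes = 64,000 samples/s × 1,620 s × 2 bytes/sample × 6 ch = 1,244,160,000 bytes.
1,244,160,000 / 1,048,576 = 1186.5 MiB.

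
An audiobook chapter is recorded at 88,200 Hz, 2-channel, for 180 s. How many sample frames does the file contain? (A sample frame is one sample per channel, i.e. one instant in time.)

15,876,000 sample frames

88,200 samples/s × 180 s = 15,876,000 frames.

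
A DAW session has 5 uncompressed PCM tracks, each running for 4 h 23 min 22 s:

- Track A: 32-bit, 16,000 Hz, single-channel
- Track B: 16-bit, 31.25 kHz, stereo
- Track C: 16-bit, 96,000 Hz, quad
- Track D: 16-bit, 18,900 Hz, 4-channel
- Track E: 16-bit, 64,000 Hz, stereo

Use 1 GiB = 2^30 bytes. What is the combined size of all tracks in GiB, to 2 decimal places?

4 h 23 min 22 s = 15,802 s.
Track A: 16,000 × 15,802 × 4 × 1 = 1,011,328,000 bytes.
Track B: 31,250 × 15,802 × 2 × 2 = 1,975,250,000 bytes.
Track C: 96,000 × 15,802 × 2 × 4 = 12,135,936,000 bytes.
Track D: 18,900 × 15,802 × 2 × 4 = 2,389,262,400 bytes.
Track E: 64,000 × 15,802 × 2 × 2 = 4,045,312,000 bytes.
Total = 21,557,088,400 bytes = 20.08 GiB.

20.08 GiB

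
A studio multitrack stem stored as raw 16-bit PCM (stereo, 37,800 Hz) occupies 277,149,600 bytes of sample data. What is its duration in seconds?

1,833 seconds

Byte rate = 37,800 × 2 × 2 = 151,200 bytes/s.
Duration = 277,149,600 / 151,200 = 1,833 s.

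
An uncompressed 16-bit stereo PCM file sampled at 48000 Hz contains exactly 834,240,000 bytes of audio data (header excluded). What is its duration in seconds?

Byte rate = 48,000 × 2 × 2 = 192,000 bytes/s.
Duration = 834,240,000 / 192,000 = 4,345 s.

4,345 seconds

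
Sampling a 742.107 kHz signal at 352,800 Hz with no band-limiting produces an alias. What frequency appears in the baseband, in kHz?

36.507 kHz

Nyquist = 352,800/2 = 176,400 Hz; 742,107 Hz exceeds it.
Alias = |742,107 − 2×352,800| = |742,107 − 705,600| = 36,507 Hz = 36.507 kHz.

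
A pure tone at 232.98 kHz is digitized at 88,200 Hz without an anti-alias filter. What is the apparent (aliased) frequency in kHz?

Nyquist = 88,200/2 = 44,100 Hz; 232,980 Hz exceeds it.
Alias = |232,980 − 3×88,200| = |232,980 − 264,600| = 31,620 Hz = 31.62 kHz.

31.62 kHz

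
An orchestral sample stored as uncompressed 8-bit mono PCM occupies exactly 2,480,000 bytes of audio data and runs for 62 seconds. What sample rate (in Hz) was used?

40,000 Hz

Bytes = sample_rate × seconds × bytes_per_sample × channels.
sample_rate = 2,480,000 / (62 × 1 × 1) = 2,480,000 / 62 = 40,000 Hz.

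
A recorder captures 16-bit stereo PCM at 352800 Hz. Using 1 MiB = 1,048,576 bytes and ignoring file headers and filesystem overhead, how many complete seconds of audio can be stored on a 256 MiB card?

Uncompressed byte rate = 352,800 × 2 × 2 = 1,411,200 bytes/s.
Capacity = 256 × 1,048,576 = 268,435,456 bytes.
268,435,456 / 1,411,200 ≈ 190.22 s → 190 seconds.

190 seconds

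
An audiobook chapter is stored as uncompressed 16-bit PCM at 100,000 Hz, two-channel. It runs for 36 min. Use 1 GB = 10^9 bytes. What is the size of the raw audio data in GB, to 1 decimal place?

0.9 GB

Duration = 36 min = 2,160 s.
Bytes = 100,000 samples/s × 2,160 s × 2 bytes/sample × 2 ch = 864,000,000 bytes.
864,000,000 / 1,000,000,000 = 0.9 GB.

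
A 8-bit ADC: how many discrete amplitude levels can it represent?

2^8 = 256.

256 levels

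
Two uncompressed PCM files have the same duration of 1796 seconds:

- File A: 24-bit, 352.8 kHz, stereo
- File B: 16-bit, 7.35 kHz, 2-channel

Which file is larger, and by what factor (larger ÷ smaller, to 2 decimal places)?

File A, by a factor of 72.00

File A: 352,800 × 3 × 2 = 2,116,800 bytes/s.
File B: 7,350 × 2 × 2 = 29,400 bytes/s.
File A is larger; ratio = 3,801,772,800 / 52,802,400 = 72.00.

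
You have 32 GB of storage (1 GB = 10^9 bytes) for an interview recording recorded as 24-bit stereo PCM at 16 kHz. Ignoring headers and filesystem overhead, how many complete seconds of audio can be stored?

Uncompressed byte rate = 16,000 × 3 × 2 = 96,000 bytes/s.
Capacity = 32 × 1,000,000,000 = 32,000,000,000 bytes.
32,000,000,000 / 96,000 ≈ 333333.33 s → 333,333 seconds.

333,333 seconds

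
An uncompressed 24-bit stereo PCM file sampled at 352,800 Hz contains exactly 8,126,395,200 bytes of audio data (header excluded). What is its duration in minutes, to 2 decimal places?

63.98 minutes

Byte rate = 352,800 × 3 × 2 = 2,116,800 bytes/s.
Duration = 8,126,395,200 / 2,116,800 = 3,839 s.
3,839 s / 60 = 63.98 minutes.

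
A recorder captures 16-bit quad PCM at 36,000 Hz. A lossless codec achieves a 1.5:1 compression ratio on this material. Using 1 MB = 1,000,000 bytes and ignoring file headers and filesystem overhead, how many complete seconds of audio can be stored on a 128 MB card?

Uncompressed byte rate = 36,000 × 2 × 4 = 288,000 bytes/s.
After 1.5:1 compression, effective rate ≈ 192000 bytes/s.
Capacity = 128 × 1,000,000 = 128,000,000 bytes.
128,000,000 / effective rate ≈ 666.67 s → 666 seconds.

666 seconds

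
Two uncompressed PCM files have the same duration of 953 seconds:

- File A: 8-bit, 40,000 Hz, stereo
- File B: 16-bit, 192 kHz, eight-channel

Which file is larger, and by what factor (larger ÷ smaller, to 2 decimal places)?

File B, by a factor of 38.40

File A: 40,000 × 1 × 2 = 80,000 bytes/s.
File B: 192,000 × 2 × 8 = 3,072,000 bytes/s.
File B is larger; ratio = 2,927,616,000 / 76,240,000 = 38.40.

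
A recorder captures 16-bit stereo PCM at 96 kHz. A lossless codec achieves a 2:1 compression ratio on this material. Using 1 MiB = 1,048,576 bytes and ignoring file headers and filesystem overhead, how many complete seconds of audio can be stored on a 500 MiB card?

Uncompressed byte rate = 96,000 × 2 × 2 = 384,000 bytes/s.
After 2:1 compression, effective rate ≈ 192000 bytes/s.
Capacity = 500 × 1,048,576 = 524,288,000 bytes.
524,288,000 / effective rate ≈ 2730.67 s → 2,730 seconds.

2,730 seconds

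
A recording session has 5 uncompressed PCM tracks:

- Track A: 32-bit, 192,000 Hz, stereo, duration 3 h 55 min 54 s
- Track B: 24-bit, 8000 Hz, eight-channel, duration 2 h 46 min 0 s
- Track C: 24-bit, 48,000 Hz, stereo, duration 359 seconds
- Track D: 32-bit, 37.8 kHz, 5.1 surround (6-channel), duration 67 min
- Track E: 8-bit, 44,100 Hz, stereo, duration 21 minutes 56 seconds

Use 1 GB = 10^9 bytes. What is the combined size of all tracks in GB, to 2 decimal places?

27.52 GB

Track A: 3 h 55 min 54 s = 14,154 s; 192,000 × 14,154 × 4 × 2 = 21,740,544,000 bytes.
Track B: 2 h 46 min 0 s = 9,960 s; 8,000 × 9,960 × 3 × 8 = 1,912,320,000 bytes.
Track C: 48,000 × 359 × 3 × 2 = 103,392,000 bytes.
Track D: 67 min = 4,020 s; 37,800 × 4,020 × 4 × 6 = 3,646,944,000 bytes.
Track E: 21 minutes 56 seconds = 1,316 s; 44,100 × 1,316 × 1 × 2 = 116,071,200 bytes.
Total = 27,519,271,200 bytes = 27.52 GB.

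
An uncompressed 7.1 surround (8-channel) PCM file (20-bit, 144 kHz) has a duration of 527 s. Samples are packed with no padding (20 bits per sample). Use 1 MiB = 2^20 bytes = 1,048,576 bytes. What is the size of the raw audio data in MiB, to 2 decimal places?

1447.45 MiB

Bits = 144,000 × 527 × 20 × 8 = 12,142,080,000 bits = 1,517,760,000 bytes.
1,517,760,000 / 1,048,576 = 1447.45 MiB.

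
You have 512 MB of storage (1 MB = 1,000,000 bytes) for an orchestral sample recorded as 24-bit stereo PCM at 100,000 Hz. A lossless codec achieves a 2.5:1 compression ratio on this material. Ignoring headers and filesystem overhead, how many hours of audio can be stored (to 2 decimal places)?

Uncompressed byte rate = 100,000 × 3 × 2 = 600,000 bytes/s.
After 2.5:1 compression, effective rate ≈ 240000 bytes/s.
Capacity = 512 × 1,000,000 = 512,000,000 bytes.
512,000,000 / effective rate ≈ 2133.33 s → 0.59 hours.

0.59 hours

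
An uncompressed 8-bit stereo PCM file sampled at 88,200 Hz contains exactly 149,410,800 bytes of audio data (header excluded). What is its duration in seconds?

847 seconds

Byte rate = 88,200 × 1 × 2 = 176,400 bytes/s.
Duration = 149,410,800 / 176,400 = 847 s.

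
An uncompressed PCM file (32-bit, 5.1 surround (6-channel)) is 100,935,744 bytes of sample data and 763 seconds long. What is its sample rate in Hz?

5,512 Hz

Bytes = sample_rate × seconds × bytes_per_sample × channels.
sample_rate = 100,935,744 / (763 × 4 × 6) = 100,935,744 / 18,312 = 5,512 Hz.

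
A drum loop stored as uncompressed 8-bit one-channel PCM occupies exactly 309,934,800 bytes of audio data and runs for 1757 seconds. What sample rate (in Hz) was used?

Bytes = sample_rate × seconds × bytes_per_sample × channels.
sample_rate = 309,934,800 / (1,757 × 1 × 1) = 309,934,800 / 1,757 = 176,400 Hz.

176,400 Hz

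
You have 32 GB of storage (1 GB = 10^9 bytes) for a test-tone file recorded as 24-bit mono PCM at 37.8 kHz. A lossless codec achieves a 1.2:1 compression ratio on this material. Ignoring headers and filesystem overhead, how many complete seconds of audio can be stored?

338,624 seconds

Uncompressed byte rate = 37,800 × 3 × 1 = 113,400 bytes/s.
After 1.2:1 compression, effective rate ≈ 94500 bytes/s.
Capacity = 32 × 1,000,000,000 = 32,000,000,000 bytes.
32,000,000,000 / effective rate ≈ 338624.34 s → 338,624 seconds.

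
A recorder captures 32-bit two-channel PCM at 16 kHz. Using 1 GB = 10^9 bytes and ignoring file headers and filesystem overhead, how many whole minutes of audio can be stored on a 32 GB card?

4,166 minutes

Uncompressed byte rate = 16,000 × 4 × 2 = 128,000 bytes/s.
Capacity = 32 × 1,000,000,000 = 32,000,000,000 bytes.
32,000,000,000 / 128,000 ≈ 250000 s → 4,166 minutes.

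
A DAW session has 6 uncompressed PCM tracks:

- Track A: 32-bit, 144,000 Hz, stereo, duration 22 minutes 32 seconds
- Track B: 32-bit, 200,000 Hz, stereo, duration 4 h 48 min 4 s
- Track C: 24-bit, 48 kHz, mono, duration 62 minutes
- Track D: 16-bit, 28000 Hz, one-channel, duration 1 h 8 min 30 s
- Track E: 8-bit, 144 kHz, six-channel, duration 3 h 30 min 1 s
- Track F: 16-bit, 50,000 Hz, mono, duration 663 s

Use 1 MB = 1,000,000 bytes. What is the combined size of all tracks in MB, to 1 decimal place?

40931.3 MB

Track A: 22 minutes 32 seconds = 1,352 s; 144,000 × 1,352 × 4 × 2 = 1,557,504,000 bytes.
Track B: 4 h 48 min 4 s = 17,284 s; 200,000 × 17,284 × 4 × 2 = 27,654,400,000 bytes.
Track C: 62 minutes = 3,720 s; 48,000 × 3,720 × 3 × 1 = 535,680,000 bytes.
Track D: 1 h 8 min 30 s = 4,110 s; 28,000 × 4,110 × 2 × 1 = 230,160,000 bytes.
Track E: 3 h 30 min 1 s = 12,601 s; 144,000 × 12,601 × 1 × 6 = 10,887,264,000 bytes.
Track F: 50,000 × 663 × 2 × 1 = 66,300,000 bytes.
Total = 40,931,308,000 bytes = 40931.3 MB.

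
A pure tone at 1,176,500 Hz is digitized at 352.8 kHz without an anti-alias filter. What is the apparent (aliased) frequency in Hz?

Nyquist = 352,800/2 = 176,400 Hz; 1,176,500 Hz exceeds it.
Alias = |1,176,500 − 3×352,800| = |1,176,500 − 1,058,400| = 118,100 Hz.

118,100 Hz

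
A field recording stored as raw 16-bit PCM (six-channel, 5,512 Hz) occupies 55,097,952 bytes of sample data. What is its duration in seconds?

833 seconds

Byte rate = 5,512 × 2 × 6 = 66,144 bytes/s.
Duration = 55,097,952 / 66,144 = 833 s.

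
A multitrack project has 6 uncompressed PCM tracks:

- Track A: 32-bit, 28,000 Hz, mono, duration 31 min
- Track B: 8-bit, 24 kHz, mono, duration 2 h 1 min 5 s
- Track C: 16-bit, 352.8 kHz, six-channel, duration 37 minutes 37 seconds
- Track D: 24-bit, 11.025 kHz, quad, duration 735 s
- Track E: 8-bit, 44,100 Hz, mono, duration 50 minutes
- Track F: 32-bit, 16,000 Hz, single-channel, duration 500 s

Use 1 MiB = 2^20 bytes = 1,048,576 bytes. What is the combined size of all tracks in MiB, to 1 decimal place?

Track A: 31 min = 1,860 s; 28,000 × 1,860 × 4 × 1 = 208,320,000 bytes.
Track B: 2 h 1 min 5 s = 7,265 s; 24,000 × 7,265 × 1 × 1 = 174,360,000 bytes.
Track C: 37 minutes 37 seconds = 2,257 s; 352,800 × 2,257 × 2 × 6 = 9,555,235,200 bytes.
Track D: 11,025 × 735 × 3 × 4 = 97,240,500 bytes.
Track E: 50 minutes = 3,000 s; 44,100 × 3,000 × 1 × 1 = 132,300,000 bytes.
Track F: 16,000 × 500 × 4 × 1 = 32,000,000 bytes.
Total = 10,199,455,700 bytes = 9727.0 MiB.

9727.0 MiB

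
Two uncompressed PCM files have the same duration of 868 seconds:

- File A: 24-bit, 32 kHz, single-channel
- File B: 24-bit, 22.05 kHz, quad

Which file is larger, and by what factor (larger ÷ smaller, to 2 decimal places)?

File A: 32,000 × 3 × 1 = 96,000 bytes/s.
File B: 22,050 × 3 × 4 = 264,600 bytes/s.
File B is larger; ratio = 229,672,800 / 83,328,000 = 2.76.

File B, by a factor of 2.76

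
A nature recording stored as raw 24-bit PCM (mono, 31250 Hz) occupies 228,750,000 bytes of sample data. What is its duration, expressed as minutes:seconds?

Byte rate = 31,250 × 3 × 1 = 93,750 bytes/s.
Duration = 228,750,000 / 93,750 = 2,440 s.
2,440 s = 40:40.

40:40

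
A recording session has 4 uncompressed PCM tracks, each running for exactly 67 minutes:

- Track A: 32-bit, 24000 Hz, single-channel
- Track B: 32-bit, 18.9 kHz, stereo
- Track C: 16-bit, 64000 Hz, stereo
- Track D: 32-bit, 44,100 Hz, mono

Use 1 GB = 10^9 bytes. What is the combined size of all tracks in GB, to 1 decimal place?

exactly 67 minutes = 4,020 s.
Track A: 24,000 × 4,020 × 4 × 1 = 385,920,000 bytes.
Track B: 18,900 × 4,020 × 4 × 2 = 607,824,000 bytes.
Track C: 64,000 × 4,020 × 2 × 2 = 1,029,120,000 bytes.
Track D: 44,100 × 4,020 × 4 × 1 = 709,128,000 bytes.
Total = 2,731,992,000 bytes = 2.7 GB.

2.7 GB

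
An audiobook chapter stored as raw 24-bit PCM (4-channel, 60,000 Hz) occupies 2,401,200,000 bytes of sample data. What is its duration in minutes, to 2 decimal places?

55.58 minutes

Byte rate = 60,000 × 3 × 4 = 720,000 bytes/s.
Duration = 2,401,200,000 / 720,000 = 3,335 s.
3,335 s / 60 = 55.58 minutes.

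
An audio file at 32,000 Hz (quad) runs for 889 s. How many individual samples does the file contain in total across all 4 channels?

32,000 × 889 s × 4 ch = 113,792,000 samples.

113,792,000 samples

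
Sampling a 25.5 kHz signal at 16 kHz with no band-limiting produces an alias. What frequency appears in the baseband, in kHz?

6.5 kHz

Nyquist = 16,000/2 = 8,000 Hz; 25,500 Hz exceeds it.
Alias = |25,500 − 2×16,000| = |25,500 − 32,000| = 6,500 Hz = 6.5 kHz.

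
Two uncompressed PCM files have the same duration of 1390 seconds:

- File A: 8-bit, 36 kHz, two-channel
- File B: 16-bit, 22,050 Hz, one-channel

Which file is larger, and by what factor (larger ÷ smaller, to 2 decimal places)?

File A, by a factor of 1.63

File A: 36,000 × 1 × 2 = 72,000 bytes/s.
File B: 22,050 × 2 × 1 = 44,100 bytes/s.
File A is larger; ratio = 100,080,000 / 61,299,000 = 1.63.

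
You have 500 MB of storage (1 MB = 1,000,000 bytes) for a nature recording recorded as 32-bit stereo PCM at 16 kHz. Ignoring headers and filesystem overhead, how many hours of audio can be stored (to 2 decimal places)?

1.09 hours

Uncompressed byte rate = 16,000 × 4 × 2 = 128,000 bytes/s.
Capacity = 500 × 1,000,000 = 500,000,000 bytes.
500,000,000 / 128,000 ≈ 3906.25 s → 1.09 hours.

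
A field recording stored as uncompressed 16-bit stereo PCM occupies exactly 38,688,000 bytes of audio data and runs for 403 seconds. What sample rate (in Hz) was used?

24,000 Hz

Bytes = sample_rate × seconds × bytes_per_sample × channels.
sample_rate = 38,688,000 / (403 × 2 × 2) = 38,688,000 / 1,612 = 24,000 Hz.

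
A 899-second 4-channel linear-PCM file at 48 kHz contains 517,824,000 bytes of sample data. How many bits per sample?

24 bits

Bytes per sample = 517,824,000 / (48,000 × 899 × 4) = 517,824,000 / 172,608,000 = 3.
Bit depth = 3 × 8 = 24 bits.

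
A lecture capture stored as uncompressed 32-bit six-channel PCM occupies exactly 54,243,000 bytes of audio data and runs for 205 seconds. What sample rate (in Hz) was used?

Bytes = sample_rate × seconds × bytes_per_sample × channels.
sample_rate = 54,243,000 / (205 × 4 × 6) = 54,243,000 / 4,920 = 11,025 Hz.

11,025 Hz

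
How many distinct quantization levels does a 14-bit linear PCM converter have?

16,384 levels

2^14 = 16,384.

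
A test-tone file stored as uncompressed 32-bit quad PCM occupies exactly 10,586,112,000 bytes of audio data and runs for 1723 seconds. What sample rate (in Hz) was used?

384,000 Hz

Bytes = sample_rate × seconds × bytes_per_sample × channels.
sample_rate = 10,586,112,000 / (1,723 × 4 × 4) = 10,586,112,000 / 27,568 = 384,000 Hz.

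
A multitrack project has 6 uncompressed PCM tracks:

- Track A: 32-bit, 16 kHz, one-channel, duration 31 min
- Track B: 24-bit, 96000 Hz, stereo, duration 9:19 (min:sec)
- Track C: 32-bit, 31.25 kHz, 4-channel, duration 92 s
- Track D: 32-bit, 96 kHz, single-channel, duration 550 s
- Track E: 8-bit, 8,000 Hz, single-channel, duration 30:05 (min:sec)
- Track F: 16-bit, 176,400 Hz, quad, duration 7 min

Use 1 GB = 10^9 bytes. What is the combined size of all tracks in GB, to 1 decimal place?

Track A: 31 min = 1,860 s; 16,000 × 1,860 × 4 × 1 = 119,040,000 bytes.
Track B: 9:19 (min:sec) = 559 s; 96,000 × 559 × 3 × 2 = 321,984,000 bytes.
Track C: 31,250 × 92 × 4 × 4 = 46,000,000 bytes.
Track D: 96,000 × 550 × 4 × 1 = 211,200,000 bytes.
Track E: 30:05 (min:sec) = 1,805 s; 8,000 × 1,805 × 1 × 1 = 14,440,000 bytes.
Track F: 7 min = 420 s; 176,400 × 420 × 2 × 4 = 592,704,000 bytes.
Total = 1,305,368,000 bytes = 1.3 GB.

1.3 GB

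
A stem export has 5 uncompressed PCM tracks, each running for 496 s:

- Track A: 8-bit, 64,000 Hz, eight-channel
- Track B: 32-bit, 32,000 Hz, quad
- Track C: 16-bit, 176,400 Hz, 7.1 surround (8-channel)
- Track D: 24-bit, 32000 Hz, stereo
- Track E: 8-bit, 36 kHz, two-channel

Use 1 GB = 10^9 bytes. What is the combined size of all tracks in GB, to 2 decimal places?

2.04 GB

Track A: 64,000 × 496 × 1 × 8 = 253,952,000 bytes.
Track B: 32,000 × 496 × 4 × 4 = 253,952,000 bytes.
Track C: 176,400 × 496 × 2 × 8 = 1,399,910,400 bytes.
Track D: 32,000 × 496 × 3 × 2 = 95,232,000 bytes.
Track E: 36,000 × 496 × 1 × 2 = 35,712,000 bytes.
Total = 2,038,758,400 bytes = 2.04 GB.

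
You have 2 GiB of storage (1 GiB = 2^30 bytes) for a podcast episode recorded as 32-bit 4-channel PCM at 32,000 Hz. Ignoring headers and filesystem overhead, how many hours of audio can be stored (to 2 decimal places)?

1.17 hours

Uncompressed byte rate = 32,000 × 4 × 4 = 512,000 bytes/s.
Capacity = 2 × 1,073,741,824 = 2,147,483,648 bytes.
2,147,483,648 / 512,000 ≈ 4194.3 s → 1.17 hours.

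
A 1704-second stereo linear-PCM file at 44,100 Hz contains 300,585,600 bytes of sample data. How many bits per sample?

16 bits

Bytes per sample = 300,585,600 / (44,100 × 1,704 × 2) = 300,585,600 / 150,292,800 = 2.
Bit depth = 2 × 8 = 16 bits.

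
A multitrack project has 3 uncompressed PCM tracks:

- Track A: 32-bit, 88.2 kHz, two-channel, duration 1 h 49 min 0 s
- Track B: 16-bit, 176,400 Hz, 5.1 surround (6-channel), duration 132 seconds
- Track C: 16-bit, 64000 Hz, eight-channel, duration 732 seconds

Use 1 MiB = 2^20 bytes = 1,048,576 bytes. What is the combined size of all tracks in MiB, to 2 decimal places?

Track A: 1 h 49 min 0 s = 6,540 s; 88,200 × 6,540 × 4 × 2 = 4,614,624,000 bytes.
Track B: 176,400 × 132 × 2 × 6 = 279,417,600 bytes.
Track C: 64,000 × 732 × 2 × 8 = 749,568,000 bytes.
Total = 5,643,609,600 bytes = 5382.17 MiB.

5382.17 MiB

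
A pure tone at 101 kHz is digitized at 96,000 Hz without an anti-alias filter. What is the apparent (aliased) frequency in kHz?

Nyquist = 96,000/2 = 48,000 Hz; 101,000 Hz exceeds it.
Alias = |101,000 − 1×96,000| = |101,000 − 96,000| = 5,000 Hz = 5 kHz.

5 kHz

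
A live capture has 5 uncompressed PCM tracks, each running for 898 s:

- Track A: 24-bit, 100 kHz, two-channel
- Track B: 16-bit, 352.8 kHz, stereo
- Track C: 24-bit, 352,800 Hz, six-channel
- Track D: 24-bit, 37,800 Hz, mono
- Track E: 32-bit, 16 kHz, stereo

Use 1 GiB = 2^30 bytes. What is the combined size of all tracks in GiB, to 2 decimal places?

Track A: 100,000 × 898 × 3 × 2 = 538,800,000 bytes.
Track B: 352,800 × 898 × 2 × 2 = 1,267,257,600 bytes.
Track C: 352,800 × 898 × 3 × 6 = 5,702,659,200 bytes.
Track D: 37,800 × 898 × 3 × 1 = 101,833,200 bytes.
Track E: 16,000 × 898 × 4 × 2 = 114,944,000 bytes.
Total = 7,725,494,000 bytes = 7.19 GiB.

7.19 GiB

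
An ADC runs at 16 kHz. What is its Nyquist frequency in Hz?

8,000 Hz

Nyquist frequency = sample rate / 2 = 16,000 / 2 = 8,000 Hz.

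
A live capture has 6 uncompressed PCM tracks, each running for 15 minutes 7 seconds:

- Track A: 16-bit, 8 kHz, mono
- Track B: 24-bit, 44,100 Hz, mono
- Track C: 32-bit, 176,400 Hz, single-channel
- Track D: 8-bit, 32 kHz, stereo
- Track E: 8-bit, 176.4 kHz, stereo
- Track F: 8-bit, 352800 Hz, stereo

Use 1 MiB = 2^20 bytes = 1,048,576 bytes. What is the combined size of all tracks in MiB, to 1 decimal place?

15 minutes 7 seconds = 907 s.
Track A: 8,000 × 907 × 2 × 1 = 14,512,000 bytes.
Track B: 44,100 × 907 × 3 × 1 = 119,996,100 bytes.
Track C: 176,400 × 907 × 4 × 1 = 639,979,200 bytes.
Track D: 32,000 × 907 × 1 × 2 = 58,048,000 bytes.
Track E: 176,400 × 907 × 1 × 2 = 319,989,600 bytes.
Track F: 352,800 × 907 × 1 × 2 = 639,979,200 bytes.
Total = 1,792,504,100 bytes = 1709.5 MiB.

1709.5 MiB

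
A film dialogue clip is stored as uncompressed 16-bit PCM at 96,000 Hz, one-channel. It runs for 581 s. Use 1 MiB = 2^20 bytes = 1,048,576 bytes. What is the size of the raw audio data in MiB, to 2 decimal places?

Bytes = 96,000 samples/s × 581 s × 2 bytes/sample × 1 ch = 111,552,000 bytes.
111,552,000 / 1,048,576 = 106.38 MiB.

106.38 MiB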